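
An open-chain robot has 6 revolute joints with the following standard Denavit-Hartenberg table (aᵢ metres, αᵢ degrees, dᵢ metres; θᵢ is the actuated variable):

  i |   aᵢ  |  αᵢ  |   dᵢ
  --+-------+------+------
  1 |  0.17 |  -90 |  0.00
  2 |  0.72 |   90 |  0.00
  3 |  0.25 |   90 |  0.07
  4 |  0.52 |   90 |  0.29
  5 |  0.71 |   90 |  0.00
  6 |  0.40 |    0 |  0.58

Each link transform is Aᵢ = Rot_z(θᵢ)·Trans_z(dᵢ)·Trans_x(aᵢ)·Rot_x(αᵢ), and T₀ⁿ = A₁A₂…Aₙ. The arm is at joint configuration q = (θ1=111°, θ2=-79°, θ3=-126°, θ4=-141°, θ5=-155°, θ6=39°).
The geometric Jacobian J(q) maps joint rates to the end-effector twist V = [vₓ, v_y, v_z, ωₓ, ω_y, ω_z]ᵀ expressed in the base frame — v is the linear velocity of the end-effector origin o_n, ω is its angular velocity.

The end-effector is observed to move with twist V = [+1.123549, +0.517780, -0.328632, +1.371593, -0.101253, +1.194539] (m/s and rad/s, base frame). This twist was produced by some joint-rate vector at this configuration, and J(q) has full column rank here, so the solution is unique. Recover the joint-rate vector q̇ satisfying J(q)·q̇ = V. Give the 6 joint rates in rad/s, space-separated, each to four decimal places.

o_n = [0.4126, -0.3573, 0.1860]
J₁: ẑ×o_n = [0.3573, 0.4126, -0.0000], ω = ẑ
J2: z=[-0.9336, -0.3584, 0.0000] o=[-0.0609, 0.1587, 0.0000] → [-0.0666, 0.1736, 0.6514, -0.9336, -0.3584, 0.0000]
J3: z=[0.3518, -0.9164, 0.1908] o=[-0.1102, 0.2870, 0.7068] → [0.6002, 0.2830, 0.2524, 0.3518, -0.9164, 0.1908]
J4: z=[-0.4934, -0.3548, -0.7942] o=[0.1133, 0.2691, 0.5759] → [-0.3591, -0.4300, 0.4152, -0.4934, -0.3548, -0.7942]
J5: z=[-0.2272, -0.8288, 0.5114] o=[-0.4663, 0.3913, 0.5163] → [0.6566, 0.3744, 0.8985, -0.2272, -0.8288, 0.5114]
J6: z=[-0.0924, -0.5044, -0.8585] o=[0.2220, 0.2193, 0.5433] → [-0.3147, -0.1966, 0.1494, -0.0924, -0.5044, -0.8585]
q̇ = J⁺·V = [-0.2770, -0.9980, 0.4940, -0.7380, 0.6490, -0.5350]

-0.2770 -0.9980 0.4940 -0.7380 0.6490 -0.5350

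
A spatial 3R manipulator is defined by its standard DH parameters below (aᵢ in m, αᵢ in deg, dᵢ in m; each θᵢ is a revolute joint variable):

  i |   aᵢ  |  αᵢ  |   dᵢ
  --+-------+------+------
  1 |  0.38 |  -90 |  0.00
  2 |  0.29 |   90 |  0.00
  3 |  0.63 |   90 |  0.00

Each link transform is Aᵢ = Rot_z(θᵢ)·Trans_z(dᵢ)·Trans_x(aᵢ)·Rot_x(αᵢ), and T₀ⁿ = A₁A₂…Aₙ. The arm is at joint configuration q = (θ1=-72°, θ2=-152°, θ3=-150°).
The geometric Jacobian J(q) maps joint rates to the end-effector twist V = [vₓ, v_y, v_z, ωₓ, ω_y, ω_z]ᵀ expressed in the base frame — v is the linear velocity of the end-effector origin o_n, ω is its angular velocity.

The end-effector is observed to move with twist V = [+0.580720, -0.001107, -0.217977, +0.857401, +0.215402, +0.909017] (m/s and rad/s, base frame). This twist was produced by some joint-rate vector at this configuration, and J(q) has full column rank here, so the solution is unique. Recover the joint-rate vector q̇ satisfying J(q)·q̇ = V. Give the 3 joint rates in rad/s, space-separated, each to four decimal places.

0.7960 0.8820 -0.1280

o_n = [-0.1124, -0.6734, -0.1200]
J₁: ẑ×o_n = [0.6734, -0.1124, 0.0000], ω = ẑ
J2: z=[0.9511, 0.3090, 0.0000] o=[0.1174, -0.3614, 0.0000] → [-0.0371, 0.1141, -0.2257, 0.9511, 0.3090, 0.0000]
J3: z=[-0.1451, 0.4465, -0.8829] o=[0.0383, -0.1179, 0.1361] → [-0.6048, 0.0959, 0.1479, -0.1451, 0.4465, -0.8829]
q̇ = J⁺·V = [0.7960, 0.8820, -0.1280]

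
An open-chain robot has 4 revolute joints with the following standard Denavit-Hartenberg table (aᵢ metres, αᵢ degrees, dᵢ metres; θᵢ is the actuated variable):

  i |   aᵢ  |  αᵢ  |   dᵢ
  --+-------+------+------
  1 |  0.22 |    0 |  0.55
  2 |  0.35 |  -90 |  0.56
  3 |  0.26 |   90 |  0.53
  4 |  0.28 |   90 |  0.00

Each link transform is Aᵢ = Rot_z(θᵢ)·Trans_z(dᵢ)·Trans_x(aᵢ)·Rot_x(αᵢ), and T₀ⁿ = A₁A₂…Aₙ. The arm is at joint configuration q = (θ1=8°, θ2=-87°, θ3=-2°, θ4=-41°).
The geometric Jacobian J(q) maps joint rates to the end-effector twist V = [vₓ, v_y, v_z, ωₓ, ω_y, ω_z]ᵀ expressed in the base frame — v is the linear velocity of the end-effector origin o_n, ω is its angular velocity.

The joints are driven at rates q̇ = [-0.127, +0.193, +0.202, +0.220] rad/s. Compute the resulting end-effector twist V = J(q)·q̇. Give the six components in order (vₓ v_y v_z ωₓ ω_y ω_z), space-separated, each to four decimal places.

0.1067 -0.0289 -0.0937 0.1968 0.0461 0.2859

o_n = [0.7145, -0.7093, 1.1264]
J₁: ẑ×o_n = [0.7093, 0.7145, -0.0000], ω = ẑ
J2: z=[0.0000, 0.0000, 1.0000] o=[0.2179, 0.0306, 0.5500] → [0.7399, 0.4966, -0.0000, 0.0000, 0.0000, 1.0000]
J3: z=[0.9816, 0.1908, 0.0000] o=[0.2846, -0.3130, 1.1100] → [0.0031, -0.0161, -0.4710, 0.9816, 0.1908, 0.0000]
J4: z=[-0.0067, 0.0343, 0.9994] o=[0.8545, -0.4669, 1.1191] → [0.2425, -0.1399, 0.0064, -0.0067, 0.0343, 0.9994]
V = J·q̇ = [0.1067, -0.0289, -0.0937, 0.1968, 0.0461, 0.2859]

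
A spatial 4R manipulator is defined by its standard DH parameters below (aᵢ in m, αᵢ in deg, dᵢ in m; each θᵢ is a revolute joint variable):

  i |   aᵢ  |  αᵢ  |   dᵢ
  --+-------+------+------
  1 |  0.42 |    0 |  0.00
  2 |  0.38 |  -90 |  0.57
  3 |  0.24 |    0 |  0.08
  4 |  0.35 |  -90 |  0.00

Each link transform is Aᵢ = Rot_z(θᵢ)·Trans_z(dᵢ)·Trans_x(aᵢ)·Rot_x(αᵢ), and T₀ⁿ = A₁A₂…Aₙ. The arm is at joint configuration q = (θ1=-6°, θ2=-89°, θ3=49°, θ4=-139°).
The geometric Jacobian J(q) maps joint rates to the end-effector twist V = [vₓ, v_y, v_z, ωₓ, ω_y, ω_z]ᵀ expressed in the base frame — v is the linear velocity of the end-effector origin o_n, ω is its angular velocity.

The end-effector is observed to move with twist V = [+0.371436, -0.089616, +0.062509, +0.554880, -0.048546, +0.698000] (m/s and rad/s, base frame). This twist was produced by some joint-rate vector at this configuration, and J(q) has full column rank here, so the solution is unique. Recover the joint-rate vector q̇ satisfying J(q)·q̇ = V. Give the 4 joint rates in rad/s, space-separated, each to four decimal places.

o_n = [0.4506, -0.5863, 0.7389]
J₁: ẑ×o_n = [0.5863, 0.4506, -0.0000], ω = ẑ
J2: z=[0.0000, 0.0000, 1.0000] o=[0.4177, -0.0439, 0.0000] → [0.5424, 0.0329, -0.0000, 0.0000, 0.0000, 1.0000]
J3: z=[0.9962, -0.0872, 0.0000] o=[0.3846, -0.4225, 0.5700] → [-0.0147, -0.1682, -0.1575, 0.9962, -0.0872, 0.0000]
J4: z=[0.9962, -0.0872, 0.0000] o=[0.4506, -0.5863, 0.3889] → [-0.0305, -0.3487, 0.0000, 0.9962, -0.0872, 0.0000]
q̇ = J⁺·V = [0.3670, 0.3310, -0.3970, 0.9540]

0.3670 0.3310 -0.3970 0.9540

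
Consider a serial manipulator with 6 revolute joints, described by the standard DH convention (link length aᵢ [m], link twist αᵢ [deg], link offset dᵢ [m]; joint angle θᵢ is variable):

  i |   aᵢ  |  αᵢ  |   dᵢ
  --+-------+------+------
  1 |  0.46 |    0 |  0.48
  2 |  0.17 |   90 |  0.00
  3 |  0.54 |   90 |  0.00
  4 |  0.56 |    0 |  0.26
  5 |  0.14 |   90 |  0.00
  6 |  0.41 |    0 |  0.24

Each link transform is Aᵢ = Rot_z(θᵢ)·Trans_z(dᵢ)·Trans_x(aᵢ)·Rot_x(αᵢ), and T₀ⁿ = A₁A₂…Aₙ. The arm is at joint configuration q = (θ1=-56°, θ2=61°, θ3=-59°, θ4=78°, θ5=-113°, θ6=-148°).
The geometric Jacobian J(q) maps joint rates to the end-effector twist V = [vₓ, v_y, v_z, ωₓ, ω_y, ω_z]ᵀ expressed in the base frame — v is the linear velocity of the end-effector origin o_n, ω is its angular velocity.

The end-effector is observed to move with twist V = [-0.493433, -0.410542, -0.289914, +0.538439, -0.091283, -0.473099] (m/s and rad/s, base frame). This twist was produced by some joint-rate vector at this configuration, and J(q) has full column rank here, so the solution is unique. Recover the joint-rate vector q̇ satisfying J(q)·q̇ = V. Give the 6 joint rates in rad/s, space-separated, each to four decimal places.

o_n = [0.6100, -0.8226, 0.1592]
J₁: ẑ×o_n = [0.8226, 0.6100, -0.0000], ω = ẑ
J2: z=[0.0000, 0.0000, 1.0000] o=[0.2572, -0.3814, 0.4800] → [0.4412, 0.3527, -0.0000, 0.0000, 0.0000, 1.0000]
J3: z=[0.0872, -0.9962, 0.0000] o=[0.4266, -0.3665, 0.4800] → [0.3196, 0.0280, 0.1429, 0.0872, -0.9962, 0.0000]
J4: z=[-0.8539, -0.0747, -0.5150] o=[0.7036, -0.3423, 0.0171] → [-0.2580, 0.1695, 0.4031, -0.8539, -0.0747, -0.5150]
J5: z=[-0.8539, -0.0747, -0.5150] o=[0.5891, -0.9022, -0.2166] → [0.0129, 0.3101, -0.0664, -0.8539, -0.0747, -0.5150]
J6: z=[-0.3657, 0.7903, 0.4917] o=[0.6409, -0.8170, -0.3149] → [0.3774, 0.1581, 0.0265, -0.3657, 0.7903, 0.4917]
q̇ = J⁺·V = [-0.4160, -0.0300, -0.2840, -0.5640, 0.1250, -0.5150]

-0.4160 -0.0300 -0.2840 -0.5640 0.1250 -0.5150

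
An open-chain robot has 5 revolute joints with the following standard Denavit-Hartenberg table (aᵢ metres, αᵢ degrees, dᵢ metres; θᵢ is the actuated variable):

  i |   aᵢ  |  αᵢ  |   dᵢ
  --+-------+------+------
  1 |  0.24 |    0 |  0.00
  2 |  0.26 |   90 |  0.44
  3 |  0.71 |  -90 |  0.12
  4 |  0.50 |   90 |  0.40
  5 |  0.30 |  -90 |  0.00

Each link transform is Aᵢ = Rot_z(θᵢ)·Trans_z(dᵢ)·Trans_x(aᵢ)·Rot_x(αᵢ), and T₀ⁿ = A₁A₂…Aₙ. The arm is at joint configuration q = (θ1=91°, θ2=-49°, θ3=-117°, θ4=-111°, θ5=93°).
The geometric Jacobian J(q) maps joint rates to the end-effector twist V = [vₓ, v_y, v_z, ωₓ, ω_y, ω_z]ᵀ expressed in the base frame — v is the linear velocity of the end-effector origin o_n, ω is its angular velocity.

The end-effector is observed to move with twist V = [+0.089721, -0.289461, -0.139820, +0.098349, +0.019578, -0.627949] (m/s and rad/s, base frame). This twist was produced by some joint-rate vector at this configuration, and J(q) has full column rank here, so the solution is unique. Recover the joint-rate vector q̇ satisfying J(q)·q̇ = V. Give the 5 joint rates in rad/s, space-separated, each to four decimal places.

o_n = [0.8541, 0.2429, -0.3556]
J₁: ẑ×o_n = [-0.2429, 0.8541, 0.0000], ω = ẑ
J2: z=[0.0000, 0.0000, 1.0000] o=[-0.0042, 0.2400, 0.0000] → [-0.0029, 0.8583, 0.0000, 0.0000, 0.0000, 1.0000]
J3: z=[0.6691, -0.7431, 0.0000] o=[0.1890, 0.4139, 0.4400] → [0.5912, 0.5323, 0.3798, 0.6691, -0.7431, 0.0000]
J4: z=[0.6621, 0.5962, -0.4540] o=[0.0298, 0.1091, -0.1926] → [-0.0364, -0.2663, -0.4029, 0.6621, 0.5962, -0.4540]
J5: z=[0.0752, 0.5499, 0.8318] o=[0.6674, 0.0551, -0.2146] → [-0.2338, 0.1659, -0.0885, 0.0752, 0.5499, 0.8318]
q̇ = J⁺·V = [-0.2520, 0.1950, -0.1290, 0.3360, -0.5030]

-0.2520 0.1950 -0.1290 0.3360 -0.5030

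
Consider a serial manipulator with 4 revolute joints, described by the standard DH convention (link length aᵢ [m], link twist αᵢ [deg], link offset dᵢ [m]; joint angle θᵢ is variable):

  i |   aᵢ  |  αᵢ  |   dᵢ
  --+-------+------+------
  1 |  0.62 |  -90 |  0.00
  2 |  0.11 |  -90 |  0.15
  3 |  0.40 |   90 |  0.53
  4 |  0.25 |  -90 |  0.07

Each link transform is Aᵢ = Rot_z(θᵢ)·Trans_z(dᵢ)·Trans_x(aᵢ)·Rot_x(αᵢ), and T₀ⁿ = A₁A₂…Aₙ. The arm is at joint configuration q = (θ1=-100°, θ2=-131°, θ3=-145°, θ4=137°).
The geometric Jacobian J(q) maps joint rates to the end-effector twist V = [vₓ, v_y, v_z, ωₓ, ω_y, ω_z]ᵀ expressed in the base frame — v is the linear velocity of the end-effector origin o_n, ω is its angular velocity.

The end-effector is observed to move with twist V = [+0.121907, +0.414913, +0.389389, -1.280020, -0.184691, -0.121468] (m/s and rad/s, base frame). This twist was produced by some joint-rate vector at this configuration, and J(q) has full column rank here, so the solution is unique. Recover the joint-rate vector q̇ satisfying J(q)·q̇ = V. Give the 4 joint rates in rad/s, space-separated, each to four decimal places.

0.0630 -0.6510 0.1840 0.7050

o_n = [0.0021, -1.2387, 0.3780]
J₁: ẑ×o_n = [1.2387, 0.0021, -0.0000], ω = ẑ
J2: z=[0.9848, -0.1736, 0.0000] o=[-0.1077, -0.6106, 0.0000] → [-0.0656, -0.3723, -0.5996, 0.9848, -0.1736, 0.0000]
J3: z=[-0.1311, -0.7432, 0.6561] o=[0.0526, -0.5656, 0.0830] → [0.2224, 0.0056, 0.0507, -0.1311, -0.7432, 0.6561]
J4: z=[-0.8721, -0.2283, -0.4329] o=[0.1717, -1.2110, 0.1834] → [-0.0564, 0.2431, -0.0145, -0.8721, -0.2283, -0.4329]
q̇ = J⁺·V = [0.0630, -0.6510, 0.1840, 0.7050]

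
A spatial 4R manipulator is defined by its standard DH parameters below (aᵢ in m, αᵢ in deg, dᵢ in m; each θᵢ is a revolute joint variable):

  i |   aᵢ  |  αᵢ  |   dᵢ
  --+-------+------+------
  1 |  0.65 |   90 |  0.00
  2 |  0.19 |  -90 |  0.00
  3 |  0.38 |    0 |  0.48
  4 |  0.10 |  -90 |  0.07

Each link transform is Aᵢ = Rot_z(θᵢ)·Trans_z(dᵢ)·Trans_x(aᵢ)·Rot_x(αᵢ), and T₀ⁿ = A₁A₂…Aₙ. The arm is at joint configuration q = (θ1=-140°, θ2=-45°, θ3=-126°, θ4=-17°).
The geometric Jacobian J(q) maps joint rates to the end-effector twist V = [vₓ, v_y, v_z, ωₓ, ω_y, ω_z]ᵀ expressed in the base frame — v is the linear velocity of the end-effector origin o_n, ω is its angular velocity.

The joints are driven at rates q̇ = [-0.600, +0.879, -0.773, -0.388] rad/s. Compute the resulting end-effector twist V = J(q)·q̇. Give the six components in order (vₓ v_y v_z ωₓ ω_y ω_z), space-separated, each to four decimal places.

o_n = [-0.9708, -0.3347, 0.4690]
J₁: ẑ×o_n = [0.3347, -0.9708, 0.0000], ω = ẑ
J2: z=[-0.6428, 0.7660, 0.0000] o=[-0.4979, -0.4178, 0.0000] → [0.3593, 0.3014, 0.3088, -0.6428, 0.7660, 0.0000]
J3: z=[-0.5417, -0.4545, 0.7071] o=[-0.6008, -0.5042, -0.1344] → [-0.3940, 0.0652, -0.2599, -0.5417, -0.4545, 0.7071]
J4: z=[-0.5417, -0.4545, 0.7071] o=[-0.9375, -0.3853, 0.3630] → [-0.0839, 0.0338, -0.0426, -0.5417, -0.4545, 0.7071]
V = J·q̇ = [0.4521, 0.7839, 0.4889, 0.0639, 1.2011, -1.4210]

0.4521 0.7839 0.4889 0.0639 1.2011 -1.4210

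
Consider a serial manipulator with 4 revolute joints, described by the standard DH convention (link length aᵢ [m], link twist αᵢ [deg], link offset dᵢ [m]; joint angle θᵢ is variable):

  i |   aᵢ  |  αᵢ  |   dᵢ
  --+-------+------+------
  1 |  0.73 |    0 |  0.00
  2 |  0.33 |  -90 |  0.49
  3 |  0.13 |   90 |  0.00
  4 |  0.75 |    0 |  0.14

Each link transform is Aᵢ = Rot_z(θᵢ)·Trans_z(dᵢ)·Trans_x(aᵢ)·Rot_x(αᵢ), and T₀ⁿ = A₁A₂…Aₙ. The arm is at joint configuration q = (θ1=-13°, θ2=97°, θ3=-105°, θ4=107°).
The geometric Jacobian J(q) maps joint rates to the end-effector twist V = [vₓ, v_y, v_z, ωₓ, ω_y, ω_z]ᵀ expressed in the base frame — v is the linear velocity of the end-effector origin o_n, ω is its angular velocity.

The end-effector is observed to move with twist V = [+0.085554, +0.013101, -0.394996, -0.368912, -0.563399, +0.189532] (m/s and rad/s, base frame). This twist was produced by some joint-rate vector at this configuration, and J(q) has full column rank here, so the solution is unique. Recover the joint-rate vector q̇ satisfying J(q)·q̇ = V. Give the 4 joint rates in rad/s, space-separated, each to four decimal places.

o_n = [0.0208, 0.1274, 0.3675]
J₁: ẑ×o_n = [-0.1274, 0.0208, 0.0000], ω = ẑ
J2: z=[0.0000, 0.0000, 1.0000] o=[0.7113, -0.1642, 0.0000] → [-0.2917, -0.6905, 0.0000, 0.0000, 0.0000, 1.0000]
J3: z=[-0.9945, 0.1045, 0.0000] o=[0.7458, 0.1640, 0.4900] → [-0.0128, -0.1218, 0.1121, -0.9945, 0.1045, 0.0000]
J4: z=[-0.1010, -0.9606, -0.2588] o=[0.7423, 0.1305, 0.6156] → [0.2375, 0.1617, -0.6928, -0.1010, -0.9606, -0.2588]
q̇ = J⁺·V = [0.2700, 0.0800, 0.3080, 0.6200]

0.2700 0.0800 0.3080 0.6200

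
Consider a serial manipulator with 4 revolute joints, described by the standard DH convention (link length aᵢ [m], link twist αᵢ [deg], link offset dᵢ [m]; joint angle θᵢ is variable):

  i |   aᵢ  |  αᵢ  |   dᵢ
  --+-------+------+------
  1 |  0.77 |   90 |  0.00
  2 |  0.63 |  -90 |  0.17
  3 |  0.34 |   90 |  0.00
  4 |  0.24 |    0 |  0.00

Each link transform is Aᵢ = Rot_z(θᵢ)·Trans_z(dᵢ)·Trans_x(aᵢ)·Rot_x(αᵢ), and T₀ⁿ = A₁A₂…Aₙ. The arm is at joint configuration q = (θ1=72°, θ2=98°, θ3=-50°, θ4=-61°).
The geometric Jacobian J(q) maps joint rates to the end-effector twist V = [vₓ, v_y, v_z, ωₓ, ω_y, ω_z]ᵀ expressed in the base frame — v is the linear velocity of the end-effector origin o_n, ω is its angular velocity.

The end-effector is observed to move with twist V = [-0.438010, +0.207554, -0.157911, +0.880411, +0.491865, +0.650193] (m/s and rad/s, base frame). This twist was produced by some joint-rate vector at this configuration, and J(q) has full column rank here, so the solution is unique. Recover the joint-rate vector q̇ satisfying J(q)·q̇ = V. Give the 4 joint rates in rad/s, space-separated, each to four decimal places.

0.8920 0.3980 -0.6990 0.4470

o_n = [0.7566, 0.6472, 0.9436]
J₁: ẑ×o_n = [-0.6472, 0.7566, 0.0000], ω = ẑ
J2: z=[0.9511, -0.3090, 0.0000] o=[0.2379, 0.7323, 0.0000] → [-0.2916, -0.8974, 0.0794, 0.9511, -0.3090, 0.0000]
J3: z=[-0.3060, -0.9418, -0.1392] o=[0.3725, 0.5964, 0.6239] → [-0.2940, 0.0444, 0.3462, -0.3060, -0.9418, -0.1392]
J4: z=[0.6443, -0.0972, -0.7586] o=[0.6108, 0.4870, 0.8403] → [0.1115, -0.1771, 0.1174, 0.6443, -0.0972, -0.7586]
q̇ = J⁺·V = [0.8920, 0.3980, -0.6990, 0.4470]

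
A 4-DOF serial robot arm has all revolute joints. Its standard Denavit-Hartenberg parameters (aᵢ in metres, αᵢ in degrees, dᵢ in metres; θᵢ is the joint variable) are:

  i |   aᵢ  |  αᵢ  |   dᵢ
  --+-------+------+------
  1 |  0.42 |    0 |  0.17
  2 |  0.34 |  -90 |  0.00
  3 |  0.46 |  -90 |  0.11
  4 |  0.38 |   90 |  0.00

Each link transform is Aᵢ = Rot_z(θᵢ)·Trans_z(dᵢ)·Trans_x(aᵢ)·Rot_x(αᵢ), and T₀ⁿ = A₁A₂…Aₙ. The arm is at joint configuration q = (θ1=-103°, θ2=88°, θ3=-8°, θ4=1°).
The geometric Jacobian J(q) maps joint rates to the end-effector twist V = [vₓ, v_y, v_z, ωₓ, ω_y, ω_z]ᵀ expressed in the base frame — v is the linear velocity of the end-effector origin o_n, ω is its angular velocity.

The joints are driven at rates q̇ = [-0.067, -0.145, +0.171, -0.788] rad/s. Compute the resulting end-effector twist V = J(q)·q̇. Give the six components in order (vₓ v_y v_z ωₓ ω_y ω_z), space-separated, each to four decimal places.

0.0313 0.0434 -0.1415 -0.0617 0.1936 0.5683

o_n = [1.0641, -0.6127, 0.2869]
J₁: ẑ×o_n = [0.6127, 1.0641, -0.0000], ω = ẑ
J2: z=[0.0000, 0.0000, 1.0000] o=[-0.0945, -0.4092, 0.1700] → [0.2034, 1.1586, -0.0000, 0.0000, 0.0000, 1.0000]
J3: z=[0.2588, 0.9659, 0.0000] o=[0.2339, -0.4972, 0.1700] → [0.1129, -0.0303, -0.8318, 0.2588, 0.9659, 0.0000]
J4: z=[0.1344, -0.0360, -0.9903] o=[0.7024, -0.5089, 0.2340] → [-0.1047, -0.3653, -0.0009, 0.1344, -0.0360, -0.9903]
V = J·q̇ = [0.0313, 0.0434, -0.1415, -0.0617, 0.1936, 0.5683]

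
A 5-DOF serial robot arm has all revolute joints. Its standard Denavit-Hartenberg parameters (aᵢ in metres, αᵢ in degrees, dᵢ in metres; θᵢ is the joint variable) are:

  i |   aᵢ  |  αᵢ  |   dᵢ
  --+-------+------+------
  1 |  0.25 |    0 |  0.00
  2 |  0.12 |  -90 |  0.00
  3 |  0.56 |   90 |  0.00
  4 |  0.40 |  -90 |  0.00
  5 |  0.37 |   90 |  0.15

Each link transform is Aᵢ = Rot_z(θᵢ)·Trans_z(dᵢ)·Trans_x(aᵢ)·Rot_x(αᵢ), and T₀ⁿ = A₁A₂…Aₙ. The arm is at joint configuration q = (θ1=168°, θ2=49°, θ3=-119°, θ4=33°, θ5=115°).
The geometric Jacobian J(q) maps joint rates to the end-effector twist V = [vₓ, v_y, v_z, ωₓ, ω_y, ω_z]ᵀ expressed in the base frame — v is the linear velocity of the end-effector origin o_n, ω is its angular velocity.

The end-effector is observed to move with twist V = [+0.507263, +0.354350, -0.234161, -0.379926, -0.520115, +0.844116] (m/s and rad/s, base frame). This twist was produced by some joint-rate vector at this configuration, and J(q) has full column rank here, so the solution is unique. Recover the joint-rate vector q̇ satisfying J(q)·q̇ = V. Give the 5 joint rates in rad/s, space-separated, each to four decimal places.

0.9570 0.1370 -0.6100 -0.4180 0.9500

o_n = [-0.1547, -0.2040, 0.7596]
J₁: ẑ×o_n = [0.2040, -0.1547, 0.0000], ω = ẑ
J2: z=[0.0000, 0.0000, 1.0000] o=[-0.2445, 0.0520, 0.0000] → [0.2560, 0.0898, -0.0000, 0.0000, 0.0000, 1.0000]
J3: z=[0.6018, -0.7986, 0.0000] o=[-0.3404, -0.0202, 0.0000] → [-0.6067, -0.4571, 0.0377, 0.6018, -0.7986, 0.0000]
J4: z=[0.6985, 0.5264, -0.4848] o=[-0.1235, 0.1431, 0.4898] → [-0.0263, -0.1734, -0.2261, 0.6985, 0.5264, -0.4848]
J5: z=[0.2938, -0.8287, -0.4764] o=[0.1374, 0.0670, 0.7832] → [-0.1096, 0.1461, -0.3218, 0.2938, -0.8287, -0.4764]
q̇ = J⁺·V = [0.9570, 0.1370, -0.6100, -0.4180, 0.9500]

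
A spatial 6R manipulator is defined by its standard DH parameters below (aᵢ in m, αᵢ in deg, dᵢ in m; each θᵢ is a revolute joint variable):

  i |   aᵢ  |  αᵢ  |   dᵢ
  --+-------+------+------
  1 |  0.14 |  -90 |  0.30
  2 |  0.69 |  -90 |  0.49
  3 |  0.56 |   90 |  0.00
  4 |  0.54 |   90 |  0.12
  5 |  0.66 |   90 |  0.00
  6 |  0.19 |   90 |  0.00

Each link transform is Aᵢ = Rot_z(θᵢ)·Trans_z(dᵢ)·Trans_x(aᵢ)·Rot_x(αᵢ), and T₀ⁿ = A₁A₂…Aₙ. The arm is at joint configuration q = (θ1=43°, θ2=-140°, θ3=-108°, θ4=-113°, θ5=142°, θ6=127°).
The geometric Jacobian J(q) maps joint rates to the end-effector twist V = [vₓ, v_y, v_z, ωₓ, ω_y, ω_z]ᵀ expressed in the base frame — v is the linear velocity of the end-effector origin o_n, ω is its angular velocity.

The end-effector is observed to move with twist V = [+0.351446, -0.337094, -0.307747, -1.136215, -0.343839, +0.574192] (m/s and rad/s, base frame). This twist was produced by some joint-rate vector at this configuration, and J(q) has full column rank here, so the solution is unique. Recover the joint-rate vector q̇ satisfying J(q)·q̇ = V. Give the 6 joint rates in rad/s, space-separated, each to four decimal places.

o_n = [-0.4785, 0.5218, 0.3577]
J₁: ẑ×o_n = [-0.5218, -0.4785, 0.0000], ω = ẑ
J2: z=[-0.6820, 0.7314, 0.0000] o=[0.1024, 0.0955, 0.3000] → [0.0422, 0.0393, 0.1341, -0.6820, 0.7314, 0.0000]
J3: z=[0.4701, 0.4384, 0.7660] o=[-0.6184, 0.0934, 0.7435] → [-0.4974, 0.2885, 0.1401, 0.4701, 0.4384, 0.7660]
J4: z=[0.7436, 0.2709, -0.6113] o=[-0.8846, 0.5733, 0.6323] → [-0.1058, -0.0441, -0.1483, 0.7436, 0.2709, -0.6113]
J5: z=[0.6214, -0.6176, 0.4822] o=[-0.9288, 0.2071, 0.2201] → [-0.2368, 0.1316, 0.4737, 0.6214, -0.6176, 0.4822]
J6: z=[0.4339, -0.2411, -0.8681] o=[-0.4982, 0.7011, 0.2980] → [-0.1700, -0.0430, -0.0731, 0.4339, -0.2411, -0.8681]
q̇ = J⁺·V = [0.3270, -0.5860, -0.4210, -0.9810, -0.7230, -0.3670]

0.3270 -0.5860 -0.4210 -0.9810 -0.7230 -0.3670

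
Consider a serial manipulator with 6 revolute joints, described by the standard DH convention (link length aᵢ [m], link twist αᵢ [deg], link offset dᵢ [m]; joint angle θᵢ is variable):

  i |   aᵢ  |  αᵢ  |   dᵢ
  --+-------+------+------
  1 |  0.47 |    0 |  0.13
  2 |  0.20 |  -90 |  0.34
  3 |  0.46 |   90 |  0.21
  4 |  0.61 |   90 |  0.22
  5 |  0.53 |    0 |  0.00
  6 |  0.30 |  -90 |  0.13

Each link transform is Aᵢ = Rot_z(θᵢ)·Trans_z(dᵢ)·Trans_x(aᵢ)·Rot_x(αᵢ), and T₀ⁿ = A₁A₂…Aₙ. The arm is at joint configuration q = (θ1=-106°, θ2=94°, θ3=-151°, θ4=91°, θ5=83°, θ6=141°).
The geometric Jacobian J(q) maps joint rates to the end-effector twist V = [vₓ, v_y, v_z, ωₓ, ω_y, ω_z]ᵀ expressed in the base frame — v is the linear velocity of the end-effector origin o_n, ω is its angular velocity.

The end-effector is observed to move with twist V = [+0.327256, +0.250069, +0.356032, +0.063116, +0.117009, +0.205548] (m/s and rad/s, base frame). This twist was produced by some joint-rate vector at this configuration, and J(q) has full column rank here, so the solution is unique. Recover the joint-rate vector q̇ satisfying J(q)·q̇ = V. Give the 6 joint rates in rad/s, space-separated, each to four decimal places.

0.1920 -0.9490 0.1200 -0.8600 0.1860 0.2480

o_n = [-0.5473, 0.3230, 0.2819]
J₁: ẑ×o_n = [-0.3230, -0.5473, 0.0000], ω = ẑ
J2: z=[0.0000, 0.0000, 1.0000] o=[-0.1295, -0.4518, 0.1300] → [-0.7748, -0.4177, 0.0000, 0.0000, 0.0000, 1.0000]
J3: z=[0.2079, 0.9781, 0.0000] o=[0.0661, -0.4934, 0.4700] → [-0.1840, 0.0391, 0.7697, 0.2079, 0.9781, 0.0000]
J4: z=[-0.4742, 0.1008, -0.8746] o=[-0.2838, -0.2043, 0.6930] → [0.4197, 0.0355, -0.2235, -0.4742, 0.1008, -0.8746]
J5: z=[-0.8517, 0.1989, 0.4847] o=[-0.2522, 0.4125, 0.4954] → [0.0009, -0.3249, 0.1349, -0.8517, 0.1989, 0.4847]
J6: z=[-0.8517, 0.1989, 0.4847] o=[-0.4873, 0.5285, 0.0348] → [0.1488, 0.1814, 0.1870, -0.8517, 0.1989, 0.4847]
q̇ = J⁺·V = [0.1920, -0.9490, 0.1200, -0.8600, 0.1860, 0.2480]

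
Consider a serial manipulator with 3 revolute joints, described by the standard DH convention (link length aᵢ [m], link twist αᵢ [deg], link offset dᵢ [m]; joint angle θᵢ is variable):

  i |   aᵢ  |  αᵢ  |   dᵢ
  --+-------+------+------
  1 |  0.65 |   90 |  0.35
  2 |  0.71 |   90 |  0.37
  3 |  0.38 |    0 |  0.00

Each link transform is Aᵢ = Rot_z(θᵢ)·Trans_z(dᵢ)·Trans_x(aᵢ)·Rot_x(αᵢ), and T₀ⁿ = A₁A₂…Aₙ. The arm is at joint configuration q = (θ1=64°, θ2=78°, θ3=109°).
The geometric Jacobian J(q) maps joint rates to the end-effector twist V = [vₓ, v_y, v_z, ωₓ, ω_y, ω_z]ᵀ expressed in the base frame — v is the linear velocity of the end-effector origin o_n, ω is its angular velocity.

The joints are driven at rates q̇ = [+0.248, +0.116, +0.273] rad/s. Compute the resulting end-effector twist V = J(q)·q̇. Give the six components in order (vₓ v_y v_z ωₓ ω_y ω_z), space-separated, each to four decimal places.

-0.1612 0.1832 -0.0818 0.2213 0.1892 0.1912

o_n = [0.9939, 0.3741, 0.9235]
J₁: ẑ×o_n = [-0.3741, 0.9939, 0.0000], ω = ẑ
J2: z=[0.8988, -0.4384, 0.0000] o=[0.2849, 0.5842, 0.3500] → [-0.2514, -0.5154, 0.1219, 0.8988, -0.4384, 0.0000]
J3: z=[0.4288, 0.8792, -0.2079] o=[0.6822, 0.5547, 1.0445] → [-0.1439, -0.0129, -0.3514, 0.4288, 0.8792, -0.2079]
V = J·q̇ = [-0.1612, 0.1832, -0.0818, 0.2213, 0.1892, 0.1912]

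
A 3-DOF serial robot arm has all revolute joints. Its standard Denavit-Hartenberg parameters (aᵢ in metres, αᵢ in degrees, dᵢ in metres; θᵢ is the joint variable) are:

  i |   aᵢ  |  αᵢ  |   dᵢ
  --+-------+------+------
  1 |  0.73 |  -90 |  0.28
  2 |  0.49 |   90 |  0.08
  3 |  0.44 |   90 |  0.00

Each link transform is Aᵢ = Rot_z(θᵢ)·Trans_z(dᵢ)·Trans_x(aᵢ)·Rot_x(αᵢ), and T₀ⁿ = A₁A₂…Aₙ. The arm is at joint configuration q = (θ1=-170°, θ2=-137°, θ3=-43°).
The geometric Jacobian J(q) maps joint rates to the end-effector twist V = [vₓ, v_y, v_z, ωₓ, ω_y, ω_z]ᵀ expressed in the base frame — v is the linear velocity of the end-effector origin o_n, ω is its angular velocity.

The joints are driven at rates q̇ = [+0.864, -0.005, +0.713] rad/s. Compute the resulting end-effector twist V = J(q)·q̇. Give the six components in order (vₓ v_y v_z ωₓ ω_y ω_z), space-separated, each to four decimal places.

0.0299 -0.3473 0.1429 0.4780 0.0894 0.3425

o_n = [-0.1724, 0.1931, 0.8336]
J₁: ẑ×o_n = [-0.1931, -0.1724, 0.0000], ω = ẑ
J2: z=[0.1736, -0.9848, 0.0000] o=[-0.7189, -0.1268, 0.2800] → [-0.5452, -0.0961, 0.5937, 0.1736, -0.9848, 0.0000]
J3: z=[0.6716, 0.1184, -0.7314] o=[-0.3521, -0.1433, 0.6142] → [0.2720, -0.2788, 0.2047, 0.6716, 0.1184, -0.7314]
V = J·q̇ = [0.0299, -0.3473, 0.1429, 0.4780, 0.0894, 0.3425]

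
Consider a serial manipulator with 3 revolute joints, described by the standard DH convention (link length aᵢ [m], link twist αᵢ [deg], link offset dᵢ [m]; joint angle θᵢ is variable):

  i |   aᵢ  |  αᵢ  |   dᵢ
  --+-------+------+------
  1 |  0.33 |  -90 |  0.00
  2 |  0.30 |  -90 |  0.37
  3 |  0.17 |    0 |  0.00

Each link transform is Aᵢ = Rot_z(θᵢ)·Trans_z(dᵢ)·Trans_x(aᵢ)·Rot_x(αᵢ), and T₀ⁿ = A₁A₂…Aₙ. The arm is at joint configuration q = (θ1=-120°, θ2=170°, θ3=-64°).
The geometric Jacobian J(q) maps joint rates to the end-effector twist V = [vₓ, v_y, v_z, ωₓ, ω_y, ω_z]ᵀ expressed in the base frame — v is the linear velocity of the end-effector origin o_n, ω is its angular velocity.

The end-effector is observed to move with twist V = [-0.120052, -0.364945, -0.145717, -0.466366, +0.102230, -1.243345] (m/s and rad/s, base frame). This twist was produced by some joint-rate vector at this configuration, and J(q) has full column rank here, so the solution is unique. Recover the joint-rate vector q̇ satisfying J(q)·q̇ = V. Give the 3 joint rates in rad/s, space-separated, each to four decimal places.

-0.4230 -0.4550 -0.8330

o_n = [0.4722, -0.2278, -0.0650]
J₁: ẑ×o_n = [0.2278, 0.4722, -0.0000], ω = ẑ
J2: z=[0.8660, -0.5000, 0.0000] o=[-0.1650, -0.2858, 0.0000] → [0.0325, 0.0563, 0.3688, 0.8660, -0.5000, 0.0000]
J3: z=[0.0868, 0.1504, 0.9848] o=[0.3032, -0.2149, -0.0521] → [0.0107, 0.1676, -0.0265, 0.0868, 0.1504, 0.9848]
q̇ = J⁺·V = [-0.4230, -0.4550, -0.8330]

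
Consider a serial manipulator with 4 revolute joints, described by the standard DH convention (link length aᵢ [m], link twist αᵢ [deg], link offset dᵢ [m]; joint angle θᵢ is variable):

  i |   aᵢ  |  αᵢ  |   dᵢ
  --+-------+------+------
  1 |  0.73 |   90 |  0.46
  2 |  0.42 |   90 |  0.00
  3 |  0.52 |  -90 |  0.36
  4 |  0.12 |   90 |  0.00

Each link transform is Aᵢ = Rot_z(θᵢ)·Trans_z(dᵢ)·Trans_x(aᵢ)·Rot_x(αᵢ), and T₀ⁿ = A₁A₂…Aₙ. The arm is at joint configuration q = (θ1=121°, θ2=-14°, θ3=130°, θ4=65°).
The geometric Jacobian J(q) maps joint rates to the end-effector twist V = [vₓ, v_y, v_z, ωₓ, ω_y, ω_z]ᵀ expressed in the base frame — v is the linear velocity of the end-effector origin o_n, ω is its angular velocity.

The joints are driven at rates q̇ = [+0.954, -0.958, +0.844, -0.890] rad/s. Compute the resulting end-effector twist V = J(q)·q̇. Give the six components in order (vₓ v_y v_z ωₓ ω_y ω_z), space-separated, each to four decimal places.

o_n = [0.0035, 0.8430, 0.2034]
J₁: ẑ×o_n = [-0.8430, 0.0035, 0.0000], ω = ẑ
J2: z=[0.8572, 0.5150, 0.0000] o=[-0.3760, 0.6257, 0.4600] → [-0.1322, 0.2200, -0.0092, 0.8572, 0.5150, 0.0000]
J3: z=[0.1246, -0.2074, -0.9703] o=[-0.5859, 0.9750, 0.3584] → [-0.0960, -0.5526, 0.1058, 0.1246, -0.2074, -0.9703]
J4: z=[-0.1682, -0.9682, 0.1853] o=[-0.0325, 0.8276, 0.0899] → [-0.1127, 0.0257, 0.0323, -0.1682, -0.9682, 0.1853]
V = J·q̇ = [-0.6583, -0.6967, 0.0693, -0.5663, 0.1933, -0.0299]

-0.6583 -0.6967 0.0693 -0.5663 0.1933 -0.0299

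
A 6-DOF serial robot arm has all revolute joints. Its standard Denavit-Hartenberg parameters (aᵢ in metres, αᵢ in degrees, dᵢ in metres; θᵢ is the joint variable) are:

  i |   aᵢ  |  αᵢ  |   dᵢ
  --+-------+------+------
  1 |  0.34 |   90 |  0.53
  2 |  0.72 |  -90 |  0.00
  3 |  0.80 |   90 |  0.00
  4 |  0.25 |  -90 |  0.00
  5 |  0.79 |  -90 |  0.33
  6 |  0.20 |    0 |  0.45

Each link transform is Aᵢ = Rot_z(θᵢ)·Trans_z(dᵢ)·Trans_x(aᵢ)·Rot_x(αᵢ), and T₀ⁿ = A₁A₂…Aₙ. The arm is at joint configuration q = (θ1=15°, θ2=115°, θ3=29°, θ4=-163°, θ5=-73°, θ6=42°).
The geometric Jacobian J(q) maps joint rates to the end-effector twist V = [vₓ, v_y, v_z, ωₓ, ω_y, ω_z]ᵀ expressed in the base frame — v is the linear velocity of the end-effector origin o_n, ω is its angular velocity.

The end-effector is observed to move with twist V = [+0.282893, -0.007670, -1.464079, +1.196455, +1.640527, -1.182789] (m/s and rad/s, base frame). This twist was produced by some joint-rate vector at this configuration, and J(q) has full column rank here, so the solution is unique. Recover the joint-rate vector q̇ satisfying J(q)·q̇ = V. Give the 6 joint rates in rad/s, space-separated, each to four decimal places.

-0.7510 -0.6630 -0.0680 -0.7590 0.9460 0.9910

o_n = [0.4918, -0.5898, 1.6722]
J₁: ẑ×o_n = [0.5898, 0.4918, -0.0000], ω = ẑ
J2: z=[0.2588, -0.9659, 0.0000] o=[0.3284, 0.0880, 0.5300] → [-1.1033, -0.2956, -0.0176, 0.2588, -0.9659, 0.0000]
J3: z=[-0.8754, -0.2346, -0.4226] o=[0.0345, 0.0092, 1.1825] → [-0.3680, 0.2354, 0.6317, -0.8754, -0.2346, -0.4226]
J4: z=[0.0285, -0.8978, 0.4394] o=[-0.3515, 0.3073, 1.8167] → [0.5239, 0.3746, 0.7316, 0.0285, -0.8978, 0.4394]
J5: z=[0.6961, 0.3333, 0.6359] o=[-0.1722, 0.2354, 1.6581] → [0.5295, 0.4123, -0.7957, 0.6961, 0.3333, 0.6359]
J6: z=[0.6777, -0.0127, -0.7352] o=[0.2447, -0.3994, 2.0533] → [-0.1352, 0.0766, -0.1259, 0.6777, -0.0127, -0.7352]
q̇ = J⁺·V = [-0.7510, -0.6630, -0.0680, -0.7590, 0.9460, 0.9910]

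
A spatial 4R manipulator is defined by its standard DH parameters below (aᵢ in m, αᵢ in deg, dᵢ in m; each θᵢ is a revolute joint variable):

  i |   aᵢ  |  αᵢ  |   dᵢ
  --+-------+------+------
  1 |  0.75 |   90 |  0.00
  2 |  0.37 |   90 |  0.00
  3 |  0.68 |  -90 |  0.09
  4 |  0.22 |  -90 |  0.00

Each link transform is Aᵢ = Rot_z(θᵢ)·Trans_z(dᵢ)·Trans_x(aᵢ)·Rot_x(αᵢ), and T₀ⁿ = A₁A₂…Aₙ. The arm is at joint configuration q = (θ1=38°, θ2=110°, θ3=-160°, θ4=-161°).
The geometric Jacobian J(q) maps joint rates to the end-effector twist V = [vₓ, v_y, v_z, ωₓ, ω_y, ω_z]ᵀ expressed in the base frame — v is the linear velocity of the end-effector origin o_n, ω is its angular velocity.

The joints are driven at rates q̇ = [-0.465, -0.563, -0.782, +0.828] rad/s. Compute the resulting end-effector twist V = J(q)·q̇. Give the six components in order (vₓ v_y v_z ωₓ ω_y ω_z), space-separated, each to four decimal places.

0.6960 -0.4176 -0.2117 -1.4810 0.5447 -0.4663

o_n = [0.6311, 0.6979, -0.0138]
J₁: ẑ×o_n = [-0.6979, 0.6311, 0.0000], ω = ẑ
J2: z=[0.6157, -0.7880, 0.0000] o=[0.5910, 0.4617, 0.0000] → [0.0109, 0.0085, 0.1770, 0.6157, -0.7880, 0.0000]
J3: z=[0.7405, 0.5785, 0.3420] o=[0.4913, 0.3838, 0.3477] → [-0.3166, 0.3155, 0.1517, 0.7405, 0.5785, 0.3420]
J4: z=[-0.6707, 0.6685, 0.3214] o=[0.5870, 0.7537, -0.2220] → [0.1571, 0.1538, 0.0079, -0.6707, 0.6685, 0.3214]
V = J·q̇ = [0.6960, -0.4176, -0.2117, -1.4810, 0.5447, -0.4663]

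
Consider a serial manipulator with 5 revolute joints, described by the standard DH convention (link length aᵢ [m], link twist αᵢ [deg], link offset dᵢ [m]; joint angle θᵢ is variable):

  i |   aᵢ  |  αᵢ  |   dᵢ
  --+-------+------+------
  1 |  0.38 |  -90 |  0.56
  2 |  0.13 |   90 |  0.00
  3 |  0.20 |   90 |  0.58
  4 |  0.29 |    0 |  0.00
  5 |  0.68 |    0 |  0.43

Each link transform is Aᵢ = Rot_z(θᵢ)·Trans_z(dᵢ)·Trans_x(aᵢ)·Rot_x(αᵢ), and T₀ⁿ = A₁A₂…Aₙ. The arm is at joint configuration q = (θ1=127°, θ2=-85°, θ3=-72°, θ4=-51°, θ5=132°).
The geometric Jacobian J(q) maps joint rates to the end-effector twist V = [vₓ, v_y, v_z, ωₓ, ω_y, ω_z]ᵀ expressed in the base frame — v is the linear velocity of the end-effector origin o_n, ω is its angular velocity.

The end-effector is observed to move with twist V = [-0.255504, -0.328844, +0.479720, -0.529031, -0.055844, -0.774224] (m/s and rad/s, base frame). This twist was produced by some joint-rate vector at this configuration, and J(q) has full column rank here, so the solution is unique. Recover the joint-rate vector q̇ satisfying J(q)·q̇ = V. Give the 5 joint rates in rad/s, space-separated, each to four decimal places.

o_n = [0.8707, -0.1621, 0.5220]
J₁: ẑ×o_n = [0.1621, 0.8707, -0.0000], ω = ẑ
J2: z=[-0.7986, -0.6018, 0.0000] o=[-0.2287, 0.3035, 0.5600] → [0.0228, -0.0303, 1.0335, -0.7986, -0.6018, 0.0000]
J3: z=[0.5995, -0.7956, 0.0872] o=[-0.2355, 0.3125, 0.6895] → [0.1746, 0.1968, 0.5956, 0.5995, -0.7956, 0.0872]
J4: z=[0.2967, 0.1198, -0.9474] o=[0.2609, -0.0301, 0.8016] → [-0.1585, -0.4948, -0.1122, 0.2967, 0.1198, -0.9474]
J5: z=[0.2967, 0.1198, -0.9474] o=[0.2614, 0.2575, 0.8382] → [-0.4355, -0.4835, -0.1975, 0.2967, 0.1198, -0.9474]
q̇ = J⁺·V = [0.4450, 0.8430, -0.3790, 0.9550, 0.2970]

0.4450 0.8430 -0.3790 0.9550 0.2970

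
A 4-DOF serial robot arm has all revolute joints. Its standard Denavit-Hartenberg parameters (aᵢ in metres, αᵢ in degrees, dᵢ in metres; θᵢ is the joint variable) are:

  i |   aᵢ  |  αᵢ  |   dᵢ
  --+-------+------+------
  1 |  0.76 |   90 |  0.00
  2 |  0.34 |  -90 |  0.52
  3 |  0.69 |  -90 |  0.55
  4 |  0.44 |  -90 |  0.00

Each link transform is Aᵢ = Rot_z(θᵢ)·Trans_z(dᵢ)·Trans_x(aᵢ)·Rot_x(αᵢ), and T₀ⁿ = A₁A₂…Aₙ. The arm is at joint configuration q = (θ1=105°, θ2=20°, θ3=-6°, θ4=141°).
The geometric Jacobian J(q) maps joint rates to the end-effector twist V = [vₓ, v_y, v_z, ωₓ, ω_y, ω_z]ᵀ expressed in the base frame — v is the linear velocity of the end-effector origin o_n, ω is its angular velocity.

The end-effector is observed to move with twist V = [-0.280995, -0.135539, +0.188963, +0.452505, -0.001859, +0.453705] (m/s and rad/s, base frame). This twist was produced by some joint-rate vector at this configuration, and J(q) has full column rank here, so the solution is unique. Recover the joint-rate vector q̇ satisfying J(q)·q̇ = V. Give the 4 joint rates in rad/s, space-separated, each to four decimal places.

0.1490 0.3650 0.3270 -0.0720

o_n = [0.1980, 1.4107, 0.4913]
J₁: ẑ×o_n = [-1.4107, 0.1980, 0.0000], ω = ẑ
J2: z=[0.9659, 0.2588, 0.0000] o=[-0.1967, 0.7341, 0.0000] → [0.1272, -0.4746, 0.5514, 0.9659, 0.2588, 0.0000]
J3: z=[0.0885, -0.3304, 0.9397] o=[0.2229, 1.1773, 0.1163] → [-0.3432, -0.0566, 0.0124, 0.0885, -0.3304, 0.9397]
J4: z=[-0.9861, -0.1625, 0.0358] o=[0.1743, 1.6371, 0.8678] → [0.0693, -0.3704, 0.2271, -0.9861, -0.1625, 0.0358]
q̇ = J⁺·V = [0.1490, 0.3650, 0.3270, -0.0720]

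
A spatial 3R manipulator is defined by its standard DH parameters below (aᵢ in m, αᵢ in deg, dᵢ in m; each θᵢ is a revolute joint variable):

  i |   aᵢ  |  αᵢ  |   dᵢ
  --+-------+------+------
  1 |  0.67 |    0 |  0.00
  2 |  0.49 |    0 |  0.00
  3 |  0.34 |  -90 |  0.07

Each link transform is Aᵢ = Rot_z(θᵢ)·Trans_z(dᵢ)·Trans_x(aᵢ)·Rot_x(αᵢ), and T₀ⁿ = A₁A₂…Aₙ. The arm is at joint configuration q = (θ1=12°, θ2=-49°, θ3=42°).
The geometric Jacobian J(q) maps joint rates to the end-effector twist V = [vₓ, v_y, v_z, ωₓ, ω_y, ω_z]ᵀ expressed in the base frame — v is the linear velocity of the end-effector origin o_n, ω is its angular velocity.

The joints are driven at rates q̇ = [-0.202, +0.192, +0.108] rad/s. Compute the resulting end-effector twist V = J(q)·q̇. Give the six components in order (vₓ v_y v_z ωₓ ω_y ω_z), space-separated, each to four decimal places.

0.0223 -0.1031 0.0000 0.0000 0.0000 0.0980

o_n = [1.3854, -0.1260, 0.0700]
J₁: ẑ×o_n = [0.1260, 1.3854, -0.0000], ω = ẑ
J2: z=[0.0000, 0.0000, 1.0000] o=[0.6554, 0.1393, 0.0000] → [0.2653, 0.7300, -0.0000, 0.0000, 0.0000, 1.0000]
J3: z=[0.0000, 0.0000, 1.0000] o=[1.0467, -0.1556, 0.0000] → [-0.0296, 0.3387, 0.0000, 0.0000, 0.0000, 1.0000]
V = J·q̇ = [0.0223, -0.1031, 0.0000, 0.0000, 0.0000, 0.0980]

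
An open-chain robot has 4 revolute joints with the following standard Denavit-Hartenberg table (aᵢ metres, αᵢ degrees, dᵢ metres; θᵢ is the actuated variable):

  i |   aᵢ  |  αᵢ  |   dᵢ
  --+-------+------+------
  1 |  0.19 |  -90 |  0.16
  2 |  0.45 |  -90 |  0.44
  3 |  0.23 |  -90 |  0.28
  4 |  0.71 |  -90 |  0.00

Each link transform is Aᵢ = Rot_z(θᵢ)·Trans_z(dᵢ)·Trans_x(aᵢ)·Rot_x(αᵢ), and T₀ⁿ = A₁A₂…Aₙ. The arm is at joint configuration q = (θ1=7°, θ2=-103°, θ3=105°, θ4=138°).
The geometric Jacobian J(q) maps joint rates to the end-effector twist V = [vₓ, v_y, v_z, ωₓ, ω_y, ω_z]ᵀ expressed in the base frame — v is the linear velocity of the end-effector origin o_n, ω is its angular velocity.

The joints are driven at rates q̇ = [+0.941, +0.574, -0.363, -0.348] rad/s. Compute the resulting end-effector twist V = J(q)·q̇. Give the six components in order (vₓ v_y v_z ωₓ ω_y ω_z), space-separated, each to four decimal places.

-0.5270 -0.3099 -0.0075 -0.4851 0.4280 1.1869

o_n = [-0.2064, 0.7076, 0.6296]
J₁: ẑ×o_n = [-0.7076, -0.2064, 0.0000], ω = ẑ
J2: z=[-0.1219, 0.9925, 0.0000] o=[0.1886, 0.0232, 0.1600] → [0.4661, 0.0572, 0.3086, -0.1219, 0.9925, 0.0000]
J3: z=[0.9671, 0.1187, 0.2250] o=[0.0345, 0.4475, 0.5985] → [-0.0548, -0.0843, 0.2801, 0.9671, 0.1187, 0.2250]
J4: z=[0.1841, 0.2834, -0.9412] o=[0.3456, 0.2619, 0.6035] → [0.4269, 0.5148, 0.2385, 0.1841, 0.2834, -0.9412]
V = J·q̇ = [-0.5270, -0.3099, -0.0075, -0.4851, 0.4280, 1.1869]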